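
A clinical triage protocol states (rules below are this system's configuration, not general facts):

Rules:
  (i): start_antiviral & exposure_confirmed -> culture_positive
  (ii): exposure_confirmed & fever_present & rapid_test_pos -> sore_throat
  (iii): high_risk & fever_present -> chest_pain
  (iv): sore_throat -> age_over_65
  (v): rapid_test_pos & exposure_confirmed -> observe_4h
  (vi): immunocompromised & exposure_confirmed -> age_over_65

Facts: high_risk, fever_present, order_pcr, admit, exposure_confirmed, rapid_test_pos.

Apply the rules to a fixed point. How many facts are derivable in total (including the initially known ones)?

Round 1 fires (ii), (iii), (v), giving sore_throat, chest_pain, observe_4h.
Round 2 fires (iv), giving age_over_65.
Closure: {admit, age_over_65, chest_pain, exposure_confirmed, fever_present, high_risk, observe_4h, order_pcr, rapid_test_pos, sore_throat} — 10 facts.

10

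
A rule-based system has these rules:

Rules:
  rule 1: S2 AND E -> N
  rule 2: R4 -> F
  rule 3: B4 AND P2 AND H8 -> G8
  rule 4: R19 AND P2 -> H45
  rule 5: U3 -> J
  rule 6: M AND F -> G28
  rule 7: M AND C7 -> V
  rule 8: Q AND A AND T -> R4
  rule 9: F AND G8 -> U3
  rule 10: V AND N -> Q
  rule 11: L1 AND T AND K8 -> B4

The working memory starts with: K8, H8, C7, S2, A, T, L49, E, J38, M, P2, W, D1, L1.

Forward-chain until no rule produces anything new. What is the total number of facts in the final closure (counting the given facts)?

Round 1: rule 1 [S2 AND E -> N]; rule 7 [M AND C7 -> V]; rule 11 [L1 AND T AND K8 -> B4]. Adds N, V, B4.
Round 2: rule 3 [B4 AND P2 AND H8 -> G8]; rule 10 [V AND N -> Q]. Adds G8, Q.
Round 3: rule 8 [Q AND A AND T -> R4]. Adds R4.
Round 4: rule 2 [R4 -> F]. Adds F.
Round 5: rule 6 [M AND F -> G28]; rule 9 [F AND G8 -> U3]. Adds G28, U3.
Round 6: rule 5 [U3 -> J]. Adds J.
Closure: {A, B4, C7, D1, E, F, G28, G8, H8, J, J38, K8, L1, L49, M, N, P2, Q, R4, S2, T, U3, V, W} — 24 facts.

24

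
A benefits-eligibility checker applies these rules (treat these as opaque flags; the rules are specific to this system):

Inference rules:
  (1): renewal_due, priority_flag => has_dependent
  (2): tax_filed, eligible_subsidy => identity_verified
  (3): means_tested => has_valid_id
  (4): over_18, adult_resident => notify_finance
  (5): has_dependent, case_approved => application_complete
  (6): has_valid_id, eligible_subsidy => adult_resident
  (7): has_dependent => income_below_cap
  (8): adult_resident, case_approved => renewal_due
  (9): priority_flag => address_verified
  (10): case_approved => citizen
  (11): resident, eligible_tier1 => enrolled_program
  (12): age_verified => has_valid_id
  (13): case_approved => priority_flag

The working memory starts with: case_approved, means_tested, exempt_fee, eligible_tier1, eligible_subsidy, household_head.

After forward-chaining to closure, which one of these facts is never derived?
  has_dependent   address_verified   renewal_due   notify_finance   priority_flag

[1] (3) [means_tested => has_valid_id]; (10) [case_approved => citizen]; (13) [case_approved => priority_flag]. ⇒ new: has_valid_id, citizen, priority_flag.
[2] (6) [has_valid_id, eligible_subsidy => adult_resident]; (9) [priority_flag => address_verified]. ⇒ new: adult_resident, address_verified.
[3] (8) [adult_resident, case_approved => renewal_due]. ⇒ new: renewal_due.
[4] (1) [renewal_due, priority_flag => has_dependent]. ⇒ new: has_dependent.
[5] (5) [has_dependent, case_approved => application_complete]; (7) [has_dependent => income_below_cap]. ⇒ new: application_complete, income_below_cap.
Derived: renewal_due (round 3), has_dependent (round 4), address_verified (round 2), priority_flag (round 1). notify_finance never appears in any round.

notify_finance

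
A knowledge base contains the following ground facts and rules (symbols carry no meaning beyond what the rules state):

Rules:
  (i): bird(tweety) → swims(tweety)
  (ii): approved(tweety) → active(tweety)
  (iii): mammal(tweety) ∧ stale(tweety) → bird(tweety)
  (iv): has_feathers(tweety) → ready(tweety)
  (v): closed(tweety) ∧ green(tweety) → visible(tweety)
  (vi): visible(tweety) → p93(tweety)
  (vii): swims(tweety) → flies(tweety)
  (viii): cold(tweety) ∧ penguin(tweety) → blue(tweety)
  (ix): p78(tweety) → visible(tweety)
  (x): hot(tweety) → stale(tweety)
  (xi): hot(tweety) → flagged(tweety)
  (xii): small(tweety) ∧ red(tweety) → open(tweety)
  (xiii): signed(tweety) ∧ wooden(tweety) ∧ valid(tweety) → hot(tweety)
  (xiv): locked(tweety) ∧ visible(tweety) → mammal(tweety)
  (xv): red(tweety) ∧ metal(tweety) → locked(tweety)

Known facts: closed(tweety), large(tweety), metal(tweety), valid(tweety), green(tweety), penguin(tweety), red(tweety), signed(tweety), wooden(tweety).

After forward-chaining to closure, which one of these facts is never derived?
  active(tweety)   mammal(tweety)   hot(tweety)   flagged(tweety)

active(tweety)

Round 1: (v) [closed(tweety) ∧ green(tweety) → visible(tweety)]; (xiii) [signed(tweety) ∧ wooden(tweety) ∧ valid(tweety) → hot(tweety)]; (xv) [red(tweety) ∧ metal(tweety) → locked(tweety)]. Adds visible(tweety), hot(tweety), locked(tweety).
Round 2: (vi) [visible(tweety) → p93(tweety)]; (x) [hot(tweety) → stale(tweety)]; (xi) [hot(tweety) → flagged(tweety)]; (xiv) [locked(tweety) ∧ visible(tweety) → mammal(tweety)]. Adds p93(tweety), stale(tweety), flagged(tweety), mammal(tweety).
Round 3: (iii) [mammal(tweety) ∧ stale(tweety) → bird(tweety)]. Adds bird(tweety).
Round 4: (i) [bird(tweety) → swims(tweety)]. Adds swims(tweety).
Round 5: (vii) [swims(tweety) → flies(tweety)]. Adds flies(tweety).
Derived: hot(tweety) (round 1), flagged(tweety) (round 2), mammal(tweety) (round 2). active(tweety) never appears in any round.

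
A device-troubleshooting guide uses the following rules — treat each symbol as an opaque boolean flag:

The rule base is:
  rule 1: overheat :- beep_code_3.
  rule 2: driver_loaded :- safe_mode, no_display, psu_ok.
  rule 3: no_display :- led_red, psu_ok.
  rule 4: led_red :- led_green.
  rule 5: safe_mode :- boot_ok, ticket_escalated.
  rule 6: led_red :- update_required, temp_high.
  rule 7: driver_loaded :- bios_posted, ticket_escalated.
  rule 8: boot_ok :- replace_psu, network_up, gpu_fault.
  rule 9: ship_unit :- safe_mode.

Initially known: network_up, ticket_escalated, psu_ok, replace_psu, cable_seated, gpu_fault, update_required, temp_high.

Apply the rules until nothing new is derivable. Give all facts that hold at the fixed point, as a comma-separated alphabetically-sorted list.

boot_ok, cable_seated, driver_loaded, gpu_fault, led_red, network_up, no_display, psu_ok, replace_psu, safe_mode, ship_unit, temp_high, ticket_escalated, update_required

[1] rule 6 [led_red :- update_required, temp_high.]; rule 8 [boot_ok :- replace_psu, network_up, gpu_fault.]. ⇒ new: led_red, boot_ok.
[2] rule 3 [no_display :- led_red, psu_ok.]; rule 5 [safe_mode :- boot_ok, ticket_escalated.]. ⇒ new: no_display, safe_mode.
[3] rule 2 [driver_loaded :- safe_mode, no_display, psu_ok.]; rule 9 [ship_unit :- safe_mode.]. ⇒ new: driver_loaded, ship_unit.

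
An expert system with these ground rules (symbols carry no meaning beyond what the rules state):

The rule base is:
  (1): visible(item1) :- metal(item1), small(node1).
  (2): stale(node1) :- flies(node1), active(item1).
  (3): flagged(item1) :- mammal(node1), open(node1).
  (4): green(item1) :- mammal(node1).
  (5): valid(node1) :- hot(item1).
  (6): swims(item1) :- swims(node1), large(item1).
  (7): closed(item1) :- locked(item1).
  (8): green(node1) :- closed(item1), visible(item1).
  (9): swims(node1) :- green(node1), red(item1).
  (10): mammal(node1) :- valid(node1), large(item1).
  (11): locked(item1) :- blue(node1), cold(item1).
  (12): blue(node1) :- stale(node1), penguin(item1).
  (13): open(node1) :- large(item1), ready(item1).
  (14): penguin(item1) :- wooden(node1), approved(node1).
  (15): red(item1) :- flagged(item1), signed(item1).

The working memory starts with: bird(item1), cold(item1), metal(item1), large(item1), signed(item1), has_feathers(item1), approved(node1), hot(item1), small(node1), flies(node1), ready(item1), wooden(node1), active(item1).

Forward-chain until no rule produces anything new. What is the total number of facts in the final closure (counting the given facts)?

28

Round 1: (1) [visible(item1) :- metal(item1), small(node1).]; (2) [stale(node1) :- flies(node1), active(item1).]; (5) [valid(node1) :- hot(item1).]; (13) [open(node1) :- large(item1), ready(item1).]; (14) [penguin(item1) :- wooden(node1), approved(node1).]. New: visible(item1), stale(node1), valid(node1), open(node1), penguin(item1).
Round 2: (10) [mammal(node1) :- valid(node1), large(item1).]; (12) [blue(node1) :- stale(node1), penguin(item1).]. New: mammal(node1), blue(node1).
Round 3: (3) [flagged(item1) :- mammal(node1), open(node1).]; (4) [green(item1) :- mammal(node1).]; (11) [locked(item1) :- blue(node1), cold(item1).]. New: flagged(item1), green(item1), locked(item1).
Round 4: (7) [closed(item1) :- locked(item1).]; (15) [red(item1) :- flagged(item1), signed(item1).]. New: closed(item1), red(item1).
Round 5: (8) [green(node1) :- closed(item1), visible(item1).]. New: green(node1).
Round 6: (9) [swims(node1) :- green(node1), red(item1).]. New: swims(node1).
Round 7: (6) [swims(item1) :- swims(node1), large(item1).]. New: swims(item1).
Closure: {active(item1), approved(node1), bird(item1), blue(node1), closed(item1), cold(item1), flagged(item1), flies(node1), green(item1), green(node1), has_feathers(item1), hot(item1), large(item1), locked(item1), mammal(node1), metal(item1), open(node1), penguin(item1), ready(item1), red(item1), signed(item1), small(node1), stale(node1), swims(item1), swims(node1), valid(node1), visible(item1), wooden(node1)} — 28 facts.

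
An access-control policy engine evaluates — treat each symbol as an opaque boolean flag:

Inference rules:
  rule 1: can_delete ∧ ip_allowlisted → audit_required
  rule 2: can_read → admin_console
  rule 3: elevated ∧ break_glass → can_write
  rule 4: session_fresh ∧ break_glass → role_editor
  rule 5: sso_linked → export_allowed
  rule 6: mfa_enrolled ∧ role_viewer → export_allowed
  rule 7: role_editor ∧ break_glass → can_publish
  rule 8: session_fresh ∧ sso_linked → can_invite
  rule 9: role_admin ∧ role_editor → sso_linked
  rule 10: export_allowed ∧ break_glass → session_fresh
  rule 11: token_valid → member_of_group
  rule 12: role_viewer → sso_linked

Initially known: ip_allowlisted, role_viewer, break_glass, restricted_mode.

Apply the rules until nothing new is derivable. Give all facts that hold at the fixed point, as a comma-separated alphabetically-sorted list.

[1] rule 12 [role_viewer → sso_linked]. ⇒ new: sso_linked.
[2] rule 5 [sso_linked → export_allowed]. ⇒ new: export_allowed.
[3] rule 10 [export_allowed ∧ break_glass → session_fresh]. ⇒ new: session_fresh.
[4] rule 4 [session_fresh ∧ break_glass → role_editor]; rule 8 [session_fresh ∧ sso_linked → can_invite]. ⇒ new: role_editor, can_invite.
[5] rule 7 [role_editor ∧ break_glass → can_publish]. ⇒ new: can_publish.

break_glass, can_invite, can_publish, export_allowed, ip_allowlisted, restricted_mode, role_editor, role_viewer, session_fresh, sso_linked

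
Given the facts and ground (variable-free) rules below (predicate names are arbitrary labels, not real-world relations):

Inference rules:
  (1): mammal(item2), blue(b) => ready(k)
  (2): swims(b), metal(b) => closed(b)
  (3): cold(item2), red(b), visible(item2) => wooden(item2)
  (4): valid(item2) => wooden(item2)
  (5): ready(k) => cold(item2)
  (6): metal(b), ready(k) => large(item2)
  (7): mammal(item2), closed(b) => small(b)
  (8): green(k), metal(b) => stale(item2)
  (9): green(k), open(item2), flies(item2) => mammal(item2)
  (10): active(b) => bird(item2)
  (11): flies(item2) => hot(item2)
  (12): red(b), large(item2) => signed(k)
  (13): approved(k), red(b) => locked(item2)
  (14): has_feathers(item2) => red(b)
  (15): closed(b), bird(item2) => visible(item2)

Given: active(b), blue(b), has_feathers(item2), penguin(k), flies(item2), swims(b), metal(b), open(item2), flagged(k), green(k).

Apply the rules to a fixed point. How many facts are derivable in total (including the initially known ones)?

Round 1: (2) [swims(b), metal(b) => closed(b)]; (8) [green(k), metal(b) => stale(item2)]; (9) [green(k), open(item2), flies(item2) => mammal(item2)]; (10) [active(b) => bird(item2)]; (11) [flies(item2) => hot(item2)]; (14) [has_feathers(item2) => red(b)]. Adds closed(b), stale(item2), mammal(item2), bird(item2), hot(item2), red(b).
Round 2: (1) [mammal(item2), blue(b) => ready(k)]; (7) [mammal(item2), closed(b) => small(b)]; (15) [closed(b), bird(item2) => visible(item2)]. Adds ready(k), small(b), visible(item2).
Round 3: (5) [ready(k) => cold(item2)]; (6) [metal(b), ready(k) => large(item2)]. Adds cold(item2), large(item2).
Round 4: (3) [cold(item2), red(b), visible(item2) => wooden(item2)]; (12) [red(b), large(item2) => signed(k)]. Adds wooden(item2), signed(k).
Closure: {active(b), bird(item2), blue(b), closed(b), cold(item2), flagged(k), flies(item2), green(k), has_feathers(item2), hot(item2), large(item2), mammal(item2), metal(b), open(item2), penguin(k), ready(k), red(b), signed(k), small(b), stale(item2), swims(b), visible(item2), wooden(item2)} — 23 facts.

23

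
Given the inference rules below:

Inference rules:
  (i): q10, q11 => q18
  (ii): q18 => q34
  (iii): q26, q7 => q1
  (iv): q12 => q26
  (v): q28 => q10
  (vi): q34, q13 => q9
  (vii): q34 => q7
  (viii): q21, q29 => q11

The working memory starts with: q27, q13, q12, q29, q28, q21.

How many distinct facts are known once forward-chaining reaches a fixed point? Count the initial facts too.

Round 1 fires (iv), (v), (viii), giving q26, q10, q11.
Round 2 fires (i), giving q18.
Round 3 fires (ii), giving q34.
Round 4 fires (vi), (vii), giving q9, q7.
Round 5 fires (iii), giving q1.
Closure: {q1, q10, q11, q12, q13, q18, q21, q26, q27, q28, q29, q34, q7, q9} — 14 facts.

14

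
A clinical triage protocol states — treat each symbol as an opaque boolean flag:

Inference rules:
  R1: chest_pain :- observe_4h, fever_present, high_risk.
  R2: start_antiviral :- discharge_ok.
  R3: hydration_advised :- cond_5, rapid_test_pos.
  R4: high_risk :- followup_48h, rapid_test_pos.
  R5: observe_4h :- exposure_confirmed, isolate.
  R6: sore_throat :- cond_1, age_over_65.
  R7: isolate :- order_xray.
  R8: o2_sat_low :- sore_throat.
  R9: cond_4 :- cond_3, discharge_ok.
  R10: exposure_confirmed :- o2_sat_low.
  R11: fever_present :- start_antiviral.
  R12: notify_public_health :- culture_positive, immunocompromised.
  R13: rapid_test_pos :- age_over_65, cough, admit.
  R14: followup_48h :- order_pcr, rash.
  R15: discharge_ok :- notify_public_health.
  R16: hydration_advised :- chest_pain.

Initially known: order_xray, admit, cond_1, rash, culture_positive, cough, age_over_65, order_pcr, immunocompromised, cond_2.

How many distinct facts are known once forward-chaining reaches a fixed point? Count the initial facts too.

24

Round 1: R6 [sore_throat :- cond_1, age_over_65.]; R7 [isolate :- order_xray.]; R12 [notify_public_health :- culture_positive, immunocompromised.]; R13 [rapid_test_pos :- age_over_65, cough, admit.]; R14 [followup_48h :- order_pcr, rash.]. Adds sore_throat, isolate, notify_public_health, rapid_test_pos, followup_48h.
Round 2: R4 [high_risk :- followup_48h, rapid_test_pos.]; R8 [o2_sat_low :- sore_throat.]; R15 [discharge_ok :- notify_public_health.]. Adds high_risk, o2_sat_low, discharge_ok.
Round 3: R2 [start_antiviral :- discharge_ok.]; R10 [exposure_confirmed :- o2_sat_low.]. Adds start_antiviral, exposure_confirmed.
Round 4: R5 [observe_4h :- exposure_confirmed, isolate.]; R11 [fever_present :- start_antiviral.]. Adds observe_4h, fever_present.
Round 5: R1 [chest_pain :- observe_4h, fever_present, high_risk.]. Adds chest_pain.
Round 6: R16 [hydration_advised :- chest_pain.]. Adds hydration_advised.
Closure: {admit, age_over_65, chest_pain, cond_1, cond_2, cough, culture_positive, discharge_ok, exposure_confirmed, fever_present, followup_48h, high_risk, hydration_advised, immunocompromised, isolate, notify_public_health, o2_sat_low, observe_4h, order_pcr, order_xray, rapid_test_pos, rash, sore_throat, start_antiviral} — 24 facts.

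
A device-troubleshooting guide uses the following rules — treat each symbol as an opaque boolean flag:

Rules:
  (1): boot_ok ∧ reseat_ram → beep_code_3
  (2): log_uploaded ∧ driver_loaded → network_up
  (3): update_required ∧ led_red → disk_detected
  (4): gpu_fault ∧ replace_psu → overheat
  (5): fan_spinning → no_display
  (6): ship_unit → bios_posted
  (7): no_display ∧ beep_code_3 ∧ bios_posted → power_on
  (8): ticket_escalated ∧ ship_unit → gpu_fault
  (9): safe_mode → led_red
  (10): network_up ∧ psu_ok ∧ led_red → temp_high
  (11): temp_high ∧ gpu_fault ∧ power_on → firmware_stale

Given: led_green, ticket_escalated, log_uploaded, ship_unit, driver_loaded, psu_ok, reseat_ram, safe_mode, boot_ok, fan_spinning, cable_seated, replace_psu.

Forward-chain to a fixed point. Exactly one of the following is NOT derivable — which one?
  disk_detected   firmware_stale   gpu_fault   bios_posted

disk_detected

[1] (1) [boot_ok ∧ reseat_ram → beep_code_3]; (2) [log_uploaded ∧ driver_loaded → network_up]; (5) [fan_spinning → no_display]; (6) [ship_unit → bios_posted]; (8) [ticket_escalated ∧ ship_unit → gpu_fault]; (9) [safe_mode → led_red]. ⇒ new: beep_code_3, network_up, no_display, bios_posted, gpu_fault, led_red.
[2] (4) [gpu_fault ∧ replace_psu → overheat]; (7) [no_display ∧ beep_code_3 ∧ bios_posted → power_on]; (10) [network_up ∧ psu_ok ∧ led_red → temp_high]. ⇒ new: overheat, power_on, temp_high.
[3] (11) [temp_high ∧ gpu_fault ∧ power_on → firmware_stale]. ⇒ new: firmware_stale.
Derived: firmware_stale (round 3), bios_posted (round 1), gpu_fault (round 1). disk_detected never appears in any round.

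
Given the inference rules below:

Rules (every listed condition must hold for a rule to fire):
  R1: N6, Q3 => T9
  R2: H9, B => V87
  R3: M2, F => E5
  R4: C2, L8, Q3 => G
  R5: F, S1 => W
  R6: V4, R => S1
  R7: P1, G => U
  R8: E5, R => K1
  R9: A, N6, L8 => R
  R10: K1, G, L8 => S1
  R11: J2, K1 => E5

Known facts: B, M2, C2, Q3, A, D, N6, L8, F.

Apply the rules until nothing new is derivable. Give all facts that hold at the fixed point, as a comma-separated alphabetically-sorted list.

Round 1 fires R1, R3, R4, R9, giving T9, E5, G, R.
Round 2 fires R8, giving K1.
Round 3 fires R10, giving S1.
Round 4 fires R5, giving W.

A, B, C2, D, E5, F, G, K1, L8, M2, N6, Q3, R, S1, T9, W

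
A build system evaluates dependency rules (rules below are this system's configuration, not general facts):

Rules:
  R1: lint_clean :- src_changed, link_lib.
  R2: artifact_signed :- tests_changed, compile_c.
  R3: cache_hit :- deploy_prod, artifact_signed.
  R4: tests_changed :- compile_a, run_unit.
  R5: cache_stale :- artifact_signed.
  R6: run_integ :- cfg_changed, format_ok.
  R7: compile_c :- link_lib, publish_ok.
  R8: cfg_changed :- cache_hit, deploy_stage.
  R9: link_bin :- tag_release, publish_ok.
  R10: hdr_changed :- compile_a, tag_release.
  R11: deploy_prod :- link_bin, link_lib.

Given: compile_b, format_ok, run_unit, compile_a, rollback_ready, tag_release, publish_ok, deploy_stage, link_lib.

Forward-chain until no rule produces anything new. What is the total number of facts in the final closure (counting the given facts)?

19

Round 1: R4 [tests_changed :- compile_a, run_unit.]; R7 [compile_c :- link_lib, publish_ok.]; R9 [link_bin :- tag_release, publish_ok.]; R10 [hdr_changed :- compile_a, tag_release.]. Adds tests_changed, compile_c, link_bin, hdr_changed.
Round 2: R2 [artifact_signed :- tests_changed, compile_c.]; R11 [deploy_prod :- link_bin, link_lib.]. Adds artifact_signed, deploy_prod.
Round 3: R3 [cache_hit :- deploy_prod, artifact_signed.]; R5 [cache_stale :- artifact_signed.]. Adds cache_hit, cache_stale.
Round 4: R8 [cfg_changed :- cache_hit, deploy_stage.]. Adds cfg_changed.
Round 5: R6 [run_integ :- cfg_changed, format_ok.]. Adds run_integ.
Closure: {artifact_signed, cache_hit, cache_stale, cfg_changed, compile_a, compile_b, compile_c, deploy_prod, deploy_stage, format_ok, hdr_changed, link_bin, link_lib, publish_ok, rollback_ready, run_integ, run_unit, tag_release, tests_changed} — 19 facts.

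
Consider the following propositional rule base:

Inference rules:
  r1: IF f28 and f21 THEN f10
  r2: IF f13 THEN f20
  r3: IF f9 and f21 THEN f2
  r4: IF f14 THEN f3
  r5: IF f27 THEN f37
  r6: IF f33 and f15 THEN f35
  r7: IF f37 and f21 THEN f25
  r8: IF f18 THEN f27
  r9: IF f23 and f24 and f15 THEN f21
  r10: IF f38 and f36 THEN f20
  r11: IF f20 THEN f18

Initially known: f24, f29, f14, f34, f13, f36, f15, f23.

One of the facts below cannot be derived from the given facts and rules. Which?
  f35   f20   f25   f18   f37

Round 1 — r2, r4, r9, derive f20, f3, f21.
Round 2 — r11, derive f18.
Round 3 — r8, derive f27.
Round 4 — r5, derive f37.
Round 5 — r7, derive f25.
Derived: f25 (round 5), f20 (round 1), f18 (round 2), f37 (round 4). f35 never appears in any round.

f35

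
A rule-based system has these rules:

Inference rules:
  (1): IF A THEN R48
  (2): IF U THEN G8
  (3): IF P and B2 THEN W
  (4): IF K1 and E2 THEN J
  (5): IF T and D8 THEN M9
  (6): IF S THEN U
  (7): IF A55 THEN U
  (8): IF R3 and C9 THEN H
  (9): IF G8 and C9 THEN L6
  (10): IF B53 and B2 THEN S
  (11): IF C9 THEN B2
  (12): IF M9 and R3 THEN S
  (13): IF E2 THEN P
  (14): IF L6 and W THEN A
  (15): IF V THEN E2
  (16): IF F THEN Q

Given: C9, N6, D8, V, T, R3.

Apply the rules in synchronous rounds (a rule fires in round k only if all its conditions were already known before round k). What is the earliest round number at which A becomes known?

Round 1: (5) [IF T and D8 THEN M9]; (8) [IF R3 and C9 THEN H]; (11) [IF C9 THEN B2]; (15) [IF V THEN E2]. New: M9, H, B2, E2.
Round 2: (12) [IF M9 and R3 THEN S]; (13) [IF E2 THEN P]. New: S, P.
Round 3: (3) [IF P and B2 THEN W]; (6) [IF S THEN U]. New: W, U.
Round 4: (2) [IF U THEN G8]. New: G8.
Round 5: (9) [IF G8 and C9 THEN L6]. New: L6.
Round 6: (14) [IF L6 and W THEN A]. New: A.
A first appears in round 6.

6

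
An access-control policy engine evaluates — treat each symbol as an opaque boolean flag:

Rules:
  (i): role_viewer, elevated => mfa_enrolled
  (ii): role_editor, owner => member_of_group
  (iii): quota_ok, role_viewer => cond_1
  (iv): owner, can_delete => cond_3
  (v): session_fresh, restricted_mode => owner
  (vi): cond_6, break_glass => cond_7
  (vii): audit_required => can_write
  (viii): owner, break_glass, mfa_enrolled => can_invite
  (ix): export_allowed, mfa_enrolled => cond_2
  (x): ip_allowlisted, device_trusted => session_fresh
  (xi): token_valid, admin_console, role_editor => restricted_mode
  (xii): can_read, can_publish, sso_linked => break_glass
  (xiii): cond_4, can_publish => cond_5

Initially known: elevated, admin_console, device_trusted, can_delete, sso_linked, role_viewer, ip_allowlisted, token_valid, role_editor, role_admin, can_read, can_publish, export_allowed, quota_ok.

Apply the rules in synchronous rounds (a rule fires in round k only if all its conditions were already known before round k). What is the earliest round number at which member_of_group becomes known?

3

Round 1: (i) [role_viewer, elevated => mfa_enrolled]; (iii) [quota_ok, role_viewer => cond_1]; (x) [ip_allowlisted, device_trusted => session_fresh]; (xi) [token_valid, admin_console, role_editor => restricted_mode]; (xii) [can_read, can_publish, sso_linked => break_glass]. Adds mfa_enrolled, cond_1, session_fresh, restricted_mode, break_glass.
Round 2: (v) [session_fresh, restricted_mode => owner]; (ix) [export_allowed, mfa_enrolled => cond_2]. Adds owner, cond_2.
Round 3: (ii) [role_editor, owner => member_of_group]; (iv) [owner, can_delete => cond_3]; (viii) [owner, break_glass, mfa_enrolled => can_invite]. Adds member_of_group, cond_3, can_invite.
member_of_group first appears in round 3.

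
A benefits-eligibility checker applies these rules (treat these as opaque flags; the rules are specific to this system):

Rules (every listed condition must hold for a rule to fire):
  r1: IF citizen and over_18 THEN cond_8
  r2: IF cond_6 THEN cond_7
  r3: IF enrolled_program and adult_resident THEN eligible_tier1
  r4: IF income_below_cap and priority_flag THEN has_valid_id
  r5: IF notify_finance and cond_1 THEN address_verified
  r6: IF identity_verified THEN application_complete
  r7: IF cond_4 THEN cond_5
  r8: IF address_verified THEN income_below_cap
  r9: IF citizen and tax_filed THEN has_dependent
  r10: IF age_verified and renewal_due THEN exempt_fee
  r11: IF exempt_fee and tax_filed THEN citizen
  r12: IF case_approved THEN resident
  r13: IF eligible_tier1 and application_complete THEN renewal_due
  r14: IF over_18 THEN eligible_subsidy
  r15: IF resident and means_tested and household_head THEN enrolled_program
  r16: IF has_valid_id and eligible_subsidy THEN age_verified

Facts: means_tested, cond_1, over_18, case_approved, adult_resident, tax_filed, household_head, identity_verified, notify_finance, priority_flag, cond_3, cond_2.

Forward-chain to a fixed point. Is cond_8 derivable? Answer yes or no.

yes

Round 1: r5 [IF notify_finance and cond_1 THEN address_verified]; r6 [IF identity_verified THEN application_complete]; r12 [IF case_approved THEN resident]; r14 [IF over_18 THEN eligible_subsidy]. Adds address_verified, application_complete, resident, eligible_subsidy.
Round 2: r8 [IF address_verified THEN income_below_cap]; r15 [IF resident and means_tested and household_head THEN enrolled_program]. Adds income_below_cap, enrolled_program.
Round 3: r3 [IF enrolled_program and adult_resident THEN eligible_tier1]; r4 [IF income_below_cap and priority_flag THEN has_valid_id]. Adds eligible_tier1, has_valid_id.
Round 4: r13 [IF eligible_tier1 and application_complete THEN renewal_due]; r16 [IF has_valid_id and eligible_subsidy THEN age_verified]. Adds renewal_due, age_verified.
Round 5: r10 [IF age_verified and renewal_due THEN exempt_fee]. Adds exempt_fee.
Round 6: r11 [IF exempt_fee and tax_filed THEN citizen]. Adds citizen.
Round 7: r1 [IF citizen and over_18 THEN cond_8]; r9 [IF citizen and tax_filed THEN has_dependent]. Adds cond_8, has_dependent.
cond_8 appears in round 7, so it is derivable.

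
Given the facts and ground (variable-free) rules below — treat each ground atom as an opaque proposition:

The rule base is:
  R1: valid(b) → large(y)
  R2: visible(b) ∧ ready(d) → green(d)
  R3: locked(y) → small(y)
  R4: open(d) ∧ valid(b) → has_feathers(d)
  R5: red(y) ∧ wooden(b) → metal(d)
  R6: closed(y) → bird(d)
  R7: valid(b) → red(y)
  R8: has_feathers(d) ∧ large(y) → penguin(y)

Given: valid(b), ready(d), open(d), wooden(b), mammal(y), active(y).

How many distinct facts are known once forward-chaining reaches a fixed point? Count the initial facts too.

11

Round 1: R1 [valid(b) → large(y)]; R4 [open(d) ∧ valid(b) → has_feathers(d)]; R7 [valid(b) → red(y)]. New: large(y), has_feathers(d), red(y).
Round 2: R5 [red(y) ∧ wooden(b) → metal(d)]; R8 [has_feathers(d) ∧ large(y) → penguin(y)]. New: metal(d), penguin(y).
Closure: {active(y), has_feathers(d), large(y), mammal(y), metal(d), open(d), penguin(y), ready(d), red(y), valid(b), wooden(b)} — 11 facts.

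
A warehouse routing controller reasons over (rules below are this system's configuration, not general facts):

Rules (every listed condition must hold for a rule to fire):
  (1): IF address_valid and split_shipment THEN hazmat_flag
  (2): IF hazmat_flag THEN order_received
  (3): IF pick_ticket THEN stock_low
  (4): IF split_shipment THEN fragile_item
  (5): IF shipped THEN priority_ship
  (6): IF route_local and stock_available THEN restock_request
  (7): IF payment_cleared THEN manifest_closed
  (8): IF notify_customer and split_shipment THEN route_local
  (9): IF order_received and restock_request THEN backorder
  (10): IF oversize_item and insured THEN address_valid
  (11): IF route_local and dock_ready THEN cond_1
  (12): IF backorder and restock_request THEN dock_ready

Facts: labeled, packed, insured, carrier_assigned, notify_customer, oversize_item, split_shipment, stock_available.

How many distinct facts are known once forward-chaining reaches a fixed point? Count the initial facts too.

17

Round 1: (4) [IF split_shipment THEN fragile_item]; (8) [IF notify_customer and split_shipment THEN route_local]; (10) [IF oversize_item and insured THEN address_valid]. Adds fragile_item, route_local, address_valid.
Round 2: (1) [IF address_valid and split_shipment THEN hazmat_flag]; (6) [IF route_local and stock_available THEN restock_request]. Adds hazmat_flag, restock_request.
Round 3: (2) [IF hazmat_flag THEN order_received]. Adds order_received.
Round 4: (9) [IF order_received and restock_request THEN backorder]. Adds backorder.
Round 5: (12) [IF backorder and restock_request THEN dock_ready]. Adds dock_ready.
Round 6: (11) [IF route_local and dock_ready THEN cond_1]. Adds cond_1.
Closure: {address_valid, backorder, carrier_assigned, cond_1, dock_ready, fragile_item, hazmat_flag, insured, labeled, notify_customer, order_received, oversize_item, packed, restock_request, route_local, split_shipment, stock_available} — 17 facts.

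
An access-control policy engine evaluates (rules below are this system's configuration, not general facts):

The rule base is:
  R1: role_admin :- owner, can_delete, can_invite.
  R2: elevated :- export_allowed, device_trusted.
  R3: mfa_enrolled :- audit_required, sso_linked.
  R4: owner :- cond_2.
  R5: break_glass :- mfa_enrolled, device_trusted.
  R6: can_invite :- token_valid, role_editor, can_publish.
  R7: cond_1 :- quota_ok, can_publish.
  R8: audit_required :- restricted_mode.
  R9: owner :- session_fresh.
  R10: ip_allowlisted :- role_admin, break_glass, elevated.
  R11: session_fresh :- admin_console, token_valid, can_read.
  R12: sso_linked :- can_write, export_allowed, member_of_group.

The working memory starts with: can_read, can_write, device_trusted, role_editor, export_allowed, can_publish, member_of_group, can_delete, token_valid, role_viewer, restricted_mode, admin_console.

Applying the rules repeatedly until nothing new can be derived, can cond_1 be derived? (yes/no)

Round 1: R2 [elevated :- export_allowed, device_trusted.]; R6 [can_invite :- token_valid, role_editor, can_publish.]; R8 [audit_required :- restricted_mode.]; R11 [session_fresh :- admin_console, token_valid, can_read.]; R12 [sso_linked :- can_write, export_allowed, member_of_group.]. New: elevated, can_invite, audit_required, session_fresh, sso_linked.
Round 2: R3 [mfa_enrolled :- audit_required, sso_linked.]; R9 [owner :- session_fresh.]. New: mfa_enrolled, owner.
Round 3: R1 [role_admin :- owner, can_delete, can_invite.]; R5 [break_glass :- mfa_enrolled, device_trusted.]. New: role_admin, break_glass.
Round 4: R10 [ip_allowlisted :- role_admin, break_glass, elevated.]. New: ip_allowlisted.
Fixed point reached. cond_1 is concluded only by R7; R7 needs quota_ok (never derived).

no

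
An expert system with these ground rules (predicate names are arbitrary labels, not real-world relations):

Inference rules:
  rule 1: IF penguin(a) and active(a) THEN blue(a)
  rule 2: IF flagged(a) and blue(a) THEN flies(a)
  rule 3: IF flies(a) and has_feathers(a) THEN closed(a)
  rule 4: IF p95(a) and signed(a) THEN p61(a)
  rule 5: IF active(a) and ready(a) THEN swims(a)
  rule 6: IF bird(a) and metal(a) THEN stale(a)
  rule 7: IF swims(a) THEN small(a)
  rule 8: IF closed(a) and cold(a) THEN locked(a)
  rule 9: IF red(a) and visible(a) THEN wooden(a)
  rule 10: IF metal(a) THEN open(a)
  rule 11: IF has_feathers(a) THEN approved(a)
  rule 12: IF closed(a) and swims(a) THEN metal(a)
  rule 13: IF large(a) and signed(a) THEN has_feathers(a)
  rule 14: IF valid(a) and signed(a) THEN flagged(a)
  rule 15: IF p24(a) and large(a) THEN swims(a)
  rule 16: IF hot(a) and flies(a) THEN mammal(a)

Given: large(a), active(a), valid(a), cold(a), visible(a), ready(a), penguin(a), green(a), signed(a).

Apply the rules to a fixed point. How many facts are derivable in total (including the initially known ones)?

Round 1: rule 1 [IF penguin(a) and active(a) THEN blue(a)]; rule 5 [IF active(a) and ready(a) THEN swims(a)]; rule 13 [IF large(a) and signed(a) THEN has_feathers(a)]; rule 14 [IF valid(a) and signed(a) THEN flagged(a)]. New: blue(a), swims(a), has_feathers(a), flagged(a).
Round 2: rule 2 [IF flagged(a) and blue(a) THEN flies(a)]; rule 7 [IF swims(a) THEN small(a)]; rule 11 [IF has_feathers(a) THEN approved(a)]. New: flies(a), small(a), approved(a).
Round 3: rule 3 [IF flies(a) and has_feathers(a) THEN closed(a)]. New: closed(a).
Round 4: rule 8 [IF closed(a) and cold(a) THEN locked(a)]; rule 12 [IF closed(a) and swims(a) THEN metal(a)]. New: locked(a), metal(a).
Round 5: rule 10 [IF metal(a) THEN open(a)]. New: open(a).
Closure: {active(a), approved(a), blue(a), closed(a), cold(a), flagged(a), flies(a), green(a), has_feathers(a), large(a), locked(a), metal(a), open(a), penguin(a), ready(a), signed(a), small(a), swims(a), valid(a), visible(a)} — 20 facts.

20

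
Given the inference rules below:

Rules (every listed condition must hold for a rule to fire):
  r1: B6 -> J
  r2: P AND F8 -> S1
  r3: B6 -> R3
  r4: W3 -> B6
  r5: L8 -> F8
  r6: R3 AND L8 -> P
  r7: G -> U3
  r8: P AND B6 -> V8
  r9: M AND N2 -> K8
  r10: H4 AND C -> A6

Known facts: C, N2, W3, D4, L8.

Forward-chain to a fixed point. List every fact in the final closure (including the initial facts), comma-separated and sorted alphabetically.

Round 1: r4 [W3 -> B6]; r5 [L8 -> F8]. Adds B6, F8.
Round 2: r1 [B6 -> J]; r3 [B6 -> R3]. Adds J, R3.
Round 3: r6 [R3 AND L8 -> P]. Adds P.
Round 4: r2 [P AND F8 -> S1]; r8 [P AND B6 -> V8]. Adds S1, V8.

B6, C, D4, F8, J, L8, N2, P, R3, S1, V8, W3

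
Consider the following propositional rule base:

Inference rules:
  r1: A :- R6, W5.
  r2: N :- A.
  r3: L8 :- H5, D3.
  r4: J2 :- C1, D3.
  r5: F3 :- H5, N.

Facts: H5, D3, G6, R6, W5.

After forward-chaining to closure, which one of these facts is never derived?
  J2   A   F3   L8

Round 1 — r1, r3, derive A, L8.
Round 2 — r2, derive N.
Round 3 — r5, derive F3.
Derived: A (round 1), F3 (round 3), L8 (round 1). J2 never appears in any round.

J2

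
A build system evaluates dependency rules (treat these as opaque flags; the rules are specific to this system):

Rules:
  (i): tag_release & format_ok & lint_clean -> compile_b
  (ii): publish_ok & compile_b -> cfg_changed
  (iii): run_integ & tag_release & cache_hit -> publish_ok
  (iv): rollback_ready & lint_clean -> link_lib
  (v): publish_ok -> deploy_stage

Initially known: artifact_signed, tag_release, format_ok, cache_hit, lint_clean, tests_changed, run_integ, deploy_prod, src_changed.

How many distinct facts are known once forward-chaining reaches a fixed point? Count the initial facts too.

13

Round 1 — (i), (iii), derive compile_b, publish_ok.
Round 2 — (ii), (v), derive cfg_changed, deploy_stage.
Closure: {artifact_signed, cache_hit, cfg_changed, compile_b, deploy_prod, deploy_stage, format_ok, lint_clean, publish_ok, run_integ, src_changed, tag_release, tests_changed} — 13 facts.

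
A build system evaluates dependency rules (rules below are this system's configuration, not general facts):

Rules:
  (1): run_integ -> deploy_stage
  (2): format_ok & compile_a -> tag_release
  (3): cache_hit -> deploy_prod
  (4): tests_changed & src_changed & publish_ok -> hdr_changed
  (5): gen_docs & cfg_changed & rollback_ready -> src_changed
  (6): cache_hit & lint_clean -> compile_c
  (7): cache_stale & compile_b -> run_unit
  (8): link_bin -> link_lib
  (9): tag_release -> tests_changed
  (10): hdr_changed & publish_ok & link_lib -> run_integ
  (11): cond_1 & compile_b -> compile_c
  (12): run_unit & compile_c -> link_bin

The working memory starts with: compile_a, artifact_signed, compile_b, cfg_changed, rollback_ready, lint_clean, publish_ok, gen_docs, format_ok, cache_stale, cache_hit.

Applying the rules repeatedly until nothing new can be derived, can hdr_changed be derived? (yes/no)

Round 1: (2) [format_ok & compile_a -> tag_release]; (3) [cache_hit -> deploy_prod]; (5) [gen_docs & cfg_changed & rollback_ready -> src_changed]; (6) [cache_hit & lint_clean -> compile_c]; (7) [cache_stale & compile_b -> run_unit]. Adds tag_release, deploy_prod, src_changed, compile_c, run_unit.
Round 2: (9) [tag_release -> tests_changed]; (12) [run_unit & compile_c -> link_bin]. Adds tests_changed, link_bin.
Round 3: (4) [tests_changed & src_changed & publish_ok -> hdr_changed]; (8) [link_bin -> link_lib]. Adds hdr_changed, link_lib.
Round 4: (10) [hdr_changed & publish_ok & link_lib -> run_integ]. Adds run_integ.
Round 5: (1) [run_integ -> deploy_stage]. Adds deploy_stage.
hdr_changed appears in round 3, so it is derivable.

yes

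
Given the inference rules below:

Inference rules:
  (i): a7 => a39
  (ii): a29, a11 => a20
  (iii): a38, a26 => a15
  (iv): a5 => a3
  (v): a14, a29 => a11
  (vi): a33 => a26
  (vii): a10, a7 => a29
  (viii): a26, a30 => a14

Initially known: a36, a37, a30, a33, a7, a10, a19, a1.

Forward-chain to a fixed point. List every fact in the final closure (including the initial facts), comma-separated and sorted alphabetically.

a1, a10, a11, a14, a19, a20, a26, a29, a30, a33, a36, a37, a39, a7

[1] (i) [a7 => a39]; (vi) [a33 => a26]; (vii) [a10, a7 => a29]. ⇒ new: a39, a26, a29.
[2] (viii) [a26, a30 => a14]. ⇒ new: a14.
[3] (v) [a14, a29 => a11]. ⇒ new: a11.
[4] (ii) [a29, a11 => a20]. ⇒ new: a20.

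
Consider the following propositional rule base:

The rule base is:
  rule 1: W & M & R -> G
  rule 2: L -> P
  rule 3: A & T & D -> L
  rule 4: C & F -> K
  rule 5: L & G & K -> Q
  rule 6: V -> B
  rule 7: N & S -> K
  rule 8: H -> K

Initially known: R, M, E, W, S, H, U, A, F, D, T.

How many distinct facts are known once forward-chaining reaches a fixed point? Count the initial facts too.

[1] rule 1 [W & M & R -> G]; rule 3 [A & T & D -> L]; rule 8 [H -> K]. ⇒ new: G, L, K.
[2] rule 2 [L -> P]; rule 5 [L & G & K -> Q]. ⇒ new: P, Q.
Closure: {A, D, E, F, G, H, K, L, M, P, Q, R, S, T, U, W} — 16 facts.

16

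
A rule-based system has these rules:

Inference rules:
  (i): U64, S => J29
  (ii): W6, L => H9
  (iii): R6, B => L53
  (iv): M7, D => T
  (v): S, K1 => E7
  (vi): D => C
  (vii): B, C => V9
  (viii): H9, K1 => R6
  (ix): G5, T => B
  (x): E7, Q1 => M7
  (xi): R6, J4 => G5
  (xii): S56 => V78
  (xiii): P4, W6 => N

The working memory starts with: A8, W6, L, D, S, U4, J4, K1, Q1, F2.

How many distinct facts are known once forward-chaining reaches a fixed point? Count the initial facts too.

20

Round 1 fires (ii), (v), (vi), giving H9, E7, C.
Round 2 fires (viii), (x), giving R6, M7.
Round 3 fires (iv), (xi), giving T, G5.
Round 4 fires (ix), giving B.
Round 5 fires (iii), (vii), giving L53, V9.
Closure: {A8, B, C, D, E7, F2, G5, H9, J4, K1, L, L53, M7, Q1, R6, S, T, U4, V9, W6} — 20 facts.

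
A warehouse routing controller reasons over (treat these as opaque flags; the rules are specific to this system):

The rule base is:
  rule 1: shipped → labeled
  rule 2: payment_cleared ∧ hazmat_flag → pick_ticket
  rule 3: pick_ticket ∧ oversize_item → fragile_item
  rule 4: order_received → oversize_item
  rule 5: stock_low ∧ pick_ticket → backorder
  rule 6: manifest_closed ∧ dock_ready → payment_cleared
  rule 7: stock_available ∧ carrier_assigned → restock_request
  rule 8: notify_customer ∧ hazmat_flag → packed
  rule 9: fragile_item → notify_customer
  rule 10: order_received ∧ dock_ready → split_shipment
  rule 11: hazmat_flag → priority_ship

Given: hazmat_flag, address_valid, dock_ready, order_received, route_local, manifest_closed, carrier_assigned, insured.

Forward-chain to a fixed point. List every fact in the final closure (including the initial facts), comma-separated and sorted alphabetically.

address_valid, carrier_assigned, dock_ready, fragile_item, hazmat_flag, insured, manifest_closed, notify_customer, order_received, oversize_item, packed, payment_cleared, pick_ticket, priority_ship, route_local, split_shipment

Round 1: rule 4 [order_received → oversize_item]; rule 6 [manifest_closed ∧ dock_ready → payment_cleared]; rule 10 [order_received ∧ dock_ready → split_shipment]; rule 11 [hazmat_flag → priority_ship]. Adds oversize_item, payment_cleared, split_shipment, priority_ship.
Round 2: rule 2 [payment_cleared ∧ hazmat_flag → pick_ticket]. Adds pick_ticket.
Round 3: rule 3 [pick_ticket ∧ oversize_item → fragile_item]. Adds fragile_item.
Round 4: rule 9 [fragile_item → notify_customer]. Adds notify_customer.
Round 5: rule 8 [notify_customer ∧ hazmat_flag → packed]. Adds packed.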